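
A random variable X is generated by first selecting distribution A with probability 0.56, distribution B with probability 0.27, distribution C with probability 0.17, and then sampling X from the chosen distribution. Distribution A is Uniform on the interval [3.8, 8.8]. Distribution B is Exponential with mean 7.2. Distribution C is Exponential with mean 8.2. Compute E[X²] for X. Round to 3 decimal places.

74.248

For each component E[X²] = Var + (mean)², giving A: 41.7733; B: 103.68; C: 134.48.
Overall E[X²] = 0.56·41.7733 + 0.27·103.68 + 0.17·134.48 = 74.2483.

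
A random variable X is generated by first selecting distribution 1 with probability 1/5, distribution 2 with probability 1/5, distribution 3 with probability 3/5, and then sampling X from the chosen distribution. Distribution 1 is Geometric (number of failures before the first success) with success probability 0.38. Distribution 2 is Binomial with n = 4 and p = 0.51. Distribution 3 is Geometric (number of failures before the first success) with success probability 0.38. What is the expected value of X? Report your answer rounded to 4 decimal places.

1.7133

Component means — 1: 1.63158; 2: 2.04; 3: 1.63158.
E[X] = 0.2·1.63158 + 0.2·2.04 + 0.6·1.63158 = 1.71326.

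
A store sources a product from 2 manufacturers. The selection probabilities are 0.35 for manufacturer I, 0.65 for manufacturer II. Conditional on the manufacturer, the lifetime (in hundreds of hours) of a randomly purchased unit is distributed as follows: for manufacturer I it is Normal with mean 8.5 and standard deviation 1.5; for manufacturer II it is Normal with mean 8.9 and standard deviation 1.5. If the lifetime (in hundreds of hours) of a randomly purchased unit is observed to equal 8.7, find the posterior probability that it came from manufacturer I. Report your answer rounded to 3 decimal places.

Likelihoods f(8.7 | ·): I: 0.263608; II: 0.263608.
Posterior ∝ prior × likelihood. Numerator for I: 0.35·0.263608 = 0.0922628.
Normalizing constant: 0.35·0.263608 + 0.65·0.263608 = 0.263608.
P(I | observation) = 0.0922628 / 0.263608 = 0.35.

0.350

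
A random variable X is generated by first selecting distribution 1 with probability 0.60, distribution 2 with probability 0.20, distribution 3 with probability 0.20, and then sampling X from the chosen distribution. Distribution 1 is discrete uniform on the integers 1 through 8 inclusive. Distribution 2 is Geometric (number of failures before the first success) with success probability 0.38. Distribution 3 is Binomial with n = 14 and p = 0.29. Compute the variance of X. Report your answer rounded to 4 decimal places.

5.8317

Per component, 1: μ=4.5, E[X²]=25.5; 2: μ=1.63158, E[X²]=6.95568; 3: μ=4.06, E[X²]=19.3662.
E[X] = 0.6·4.5 + 0.2·1.63158 + 0.2·4.06 = 3.83832.
E[X²] = 0.6·25.5 + 0.2·6.95568 + 0.2·19.3662 = 20.5644.
Var(X) = E[X²] − (E[X])² = 20.5644 − 14.7327 = 5.83171.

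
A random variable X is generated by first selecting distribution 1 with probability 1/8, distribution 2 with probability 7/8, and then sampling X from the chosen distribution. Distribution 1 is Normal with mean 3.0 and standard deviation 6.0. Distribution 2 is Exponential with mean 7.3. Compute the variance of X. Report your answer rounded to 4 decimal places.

Per component, 1: μ=3, E[X²]=45; 2: μ=7.3, E[X²]=106.58.
E[X] = 0.125·3 + 0.875·7.3 = 6.7625.
E[X²] = 0.125·45 + 0.875·106.58 = 98.8825.
Var(X) = E[X²] − (E[X])² = 98.8825 − 45.7314 = 53.1511.

53.1511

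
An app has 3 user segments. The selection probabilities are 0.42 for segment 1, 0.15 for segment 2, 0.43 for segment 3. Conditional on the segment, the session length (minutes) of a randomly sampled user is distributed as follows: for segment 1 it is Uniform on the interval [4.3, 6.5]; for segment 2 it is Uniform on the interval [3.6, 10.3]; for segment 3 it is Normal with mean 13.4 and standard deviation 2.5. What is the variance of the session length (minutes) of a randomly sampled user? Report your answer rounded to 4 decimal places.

17.8111

Per component, 1: μ=5.4, E[X²]=29.5633; 2: μ=6.95, E[X²]=52.0433; 3: μ=13.4, E[X²]=185.81.
E[X] = 0.42·5.4 + 0.15·6.95 + 0.43·13.4 = 9.0725.
E[X²] = 0.42·29.5633 + 0.15·52.0433 + 0.43·185.81 = 100.121.
Var(X) = E[X²] − (E[X])² = 100.121 − 82.3103 = 17.8111.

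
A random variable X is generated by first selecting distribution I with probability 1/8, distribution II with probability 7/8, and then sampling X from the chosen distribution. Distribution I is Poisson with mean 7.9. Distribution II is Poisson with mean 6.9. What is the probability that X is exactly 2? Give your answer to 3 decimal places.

0.022

Conditional on each component, P(X = 2): I: 0.0115691; II: 0.0239903.
By total probability, P(X = 2) = 0.125·0.0115691 + 0.875·0.0239903 = 0.0224377.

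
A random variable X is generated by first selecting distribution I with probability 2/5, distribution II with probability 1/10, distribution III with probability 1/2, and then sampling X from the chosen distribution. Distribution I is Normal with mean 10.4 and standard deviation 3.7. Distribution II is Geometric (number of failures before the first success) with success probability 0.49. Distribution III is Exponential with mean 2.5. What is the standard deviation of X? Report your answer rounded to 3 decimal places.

4.991

Per component, I: μ=10.4, E[X²]=121.85; II: μ=1.04082, E[X²]=3.20741; III: μ=2.5, E[X²]=12.5.
E[X] = 0.4·10.4 + 0.1·1.04082 + 0.5·2.5 = 5.51408.
E[X²] = 0.4·121.85 + 0.1·3.20741 + 0.5·12.5 = 55.3107.
Var(X) = E[X²] − (E[X])² = 55.3107 − 30.4051 = 24.9056.
SD(X) = √24.9056 = 4.99056.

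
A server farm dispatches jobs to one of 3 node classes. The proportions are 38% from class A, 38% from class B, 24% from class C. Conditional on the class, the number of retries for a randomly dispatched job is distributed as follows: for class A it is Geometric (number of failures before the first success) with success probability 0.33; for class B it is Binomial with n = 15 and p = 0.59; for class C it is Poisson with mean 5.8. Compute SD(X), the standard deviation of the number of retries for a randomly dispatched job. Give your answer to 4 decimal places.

Per component, A: μ=2.0303, E[X²]=10.2746; B: μ=8.85, E[X²]=81.951; C: μ=5.8, E[X²]=39.44.
E[X] = 0.38·2.0303 + 0.38·8.85 + 0.24·5.8 = 5.52652.
E[X²] = 0.38·10.2746 + 0.38·81.951 + 0.24·39.44 = 44.5113.
Var(X) = E[X²] − (E[X])² = 44.5113 − 30.5424 = 13.9689.
SD(X) = √13.9689 = 3.73751.

3.7375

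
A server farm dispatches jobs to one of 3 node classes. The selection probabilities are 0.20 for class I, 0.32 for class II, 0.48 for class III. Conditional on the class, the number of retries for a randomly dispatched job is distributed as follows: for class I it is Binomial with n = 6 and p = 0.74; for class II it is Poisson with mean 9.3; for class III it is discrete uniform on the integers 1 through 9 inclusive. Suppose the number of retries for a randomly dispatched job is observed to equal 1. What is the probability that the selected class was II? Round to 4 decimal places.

Likelihoods P(X=1 | ·): I: 0.00527533; II: 0.000850245; III: 0.111111.
Posterior ∝ prior × likelihood. Numerator for II: 0.32·0.000850245 = 0.000272079.
Normalizing constant: 0.2·0.00527533 + 0.32·0.000850245 + 0.48·0.111111 = 0.0546605.
P(II | observation) = 0.000272079 / 0.0546605 = 0.00497761.

0.0050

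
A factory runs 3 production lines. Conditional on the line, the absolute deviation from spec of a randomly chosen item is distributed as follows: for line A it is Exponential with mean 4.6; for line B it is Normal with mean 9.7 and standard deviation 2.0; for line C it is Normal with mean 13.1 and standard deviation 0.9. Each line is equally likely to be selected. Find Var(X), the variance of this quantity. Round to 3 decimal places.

Per component, A: μ=4.6, E[X²]=42.32; B: μ=9.7, E[X²]=98.09; C: μ=13.1, E[X²]=172.42.
E[X] = 0.333333·4.6 + 0.333333·9.7 + 0.333333·13.1 = 9.13333.
E[X²] = 0.333333·42.32 + 0.333333·98.09 + 0.333333·172.42 = 104.277.
Var(X) = E[X²] − (E[X])² = 104.277 − 83.4178 = 20.8589.

20.859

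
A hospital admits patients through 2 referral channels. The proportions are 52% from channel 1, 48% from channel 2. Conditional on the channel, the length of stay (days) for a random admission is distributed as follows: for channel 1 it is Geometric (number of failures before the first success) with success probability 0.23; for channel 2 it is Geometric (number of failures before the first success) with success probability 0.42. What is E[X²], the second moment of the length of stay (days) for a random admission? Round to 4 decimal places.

15.8907

For each component E[X²] = Var + (mean)², giving 1: 25.7637; 2: 5.19501.
Overall E[X²] = 0.52·25.7637 + 0.48·5.19501 = 15.8907.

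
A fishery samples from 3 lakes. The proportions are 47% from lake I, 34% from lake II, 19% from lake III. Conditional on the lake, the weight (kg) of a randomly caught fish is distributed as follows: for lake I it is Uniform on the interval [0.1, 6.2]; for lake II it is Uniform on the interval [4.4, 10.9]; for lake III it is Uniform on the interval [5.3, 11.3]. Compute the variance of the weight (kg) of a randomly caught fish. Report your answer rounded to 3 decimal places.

Per component, I: μ=3.15, E[X²]=13.0233; II: μ=7.65, E[X²]=62.0433; III: μ=8.3, E[X²]=71.89.
E[X] = 0.47·3.15 + 0.34·7.65 + 0.19·8.3 = 5.6585.
E[X²] = 0.47·13.0233 + 0.34·62.0433 + 0.19·71.89 = 40.8748.
Var(X) = E[X²] − (E[X])² = 40.8748 − 32.0186 = 8.85618.

8.856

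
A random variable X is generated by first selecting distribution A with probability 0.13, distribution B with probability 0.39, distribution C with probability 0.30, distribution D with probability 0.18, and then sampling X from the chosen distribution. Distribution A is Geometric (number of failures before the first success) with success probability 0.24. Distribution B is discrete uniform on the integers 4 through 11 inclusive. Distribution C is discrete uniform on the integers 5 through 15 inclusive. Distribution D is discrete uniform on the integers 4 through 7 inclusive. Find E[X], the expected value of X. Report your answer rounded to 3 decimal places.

7.327

Component means — A: 3.16667; B: 7.5; C: 10; D: 5.5.
E[X] = 0.13·3.16667 + 0.39·7.5 + 0.3·10 + 0.18·5.5 = 7.32667.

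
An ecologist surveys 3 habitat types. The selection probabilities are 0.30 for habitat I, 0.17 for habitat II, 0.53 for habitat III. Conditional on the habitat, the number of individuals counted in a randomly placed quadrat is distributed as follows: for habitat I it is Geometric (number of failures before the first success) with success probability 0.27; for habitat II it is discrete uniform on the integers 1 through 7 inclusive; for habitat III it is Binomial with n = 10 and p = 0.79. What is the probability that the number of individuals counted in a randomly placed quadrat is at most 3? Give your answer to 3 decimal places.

0.288

Conditional on each habitat, P(X ≤ 3): I: 0.716018; II: 0.428571; III: 0.00117827.
By total probability, P(X ≤ 3) = 0.3·0.716018 + 0.17·0.428571 + 0.53·0.00117827 = 0.288287.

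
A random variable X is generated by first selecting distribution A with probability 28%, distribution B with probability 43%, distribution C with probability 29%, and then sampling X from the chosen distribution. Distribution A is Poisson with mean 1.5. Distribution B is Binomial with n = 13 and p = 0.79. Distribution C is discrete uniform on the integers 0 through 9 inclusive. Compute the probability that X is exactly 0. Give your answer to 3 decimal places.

Conditional on each component, P(X = 0): A: 0.22313; B: 1.54472e-09; C: 0.1.
By total probability, P(X = 0) = 0.28·0.22313 + 0.43·1.54472e-09 + 0.29·0.1 = 0.0914764.

0.091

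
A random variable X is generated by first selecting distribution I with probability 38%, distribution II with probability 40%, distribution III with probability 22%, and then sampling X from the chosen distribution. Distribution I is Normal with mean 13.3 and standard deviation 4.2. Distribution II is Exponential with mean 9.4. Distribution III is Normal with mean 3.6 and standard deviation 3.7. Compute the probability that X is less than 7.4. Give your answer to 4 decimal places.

0.4349

Conditional on each component, P(X < 7.4): I: 0.080046; II: 0.544898; III: 0.847796.
By total probability, P(X < 7.4) = 0.38·0.080046 + 0.4·0.544898 + 0.22·0.847796 = 0.434892.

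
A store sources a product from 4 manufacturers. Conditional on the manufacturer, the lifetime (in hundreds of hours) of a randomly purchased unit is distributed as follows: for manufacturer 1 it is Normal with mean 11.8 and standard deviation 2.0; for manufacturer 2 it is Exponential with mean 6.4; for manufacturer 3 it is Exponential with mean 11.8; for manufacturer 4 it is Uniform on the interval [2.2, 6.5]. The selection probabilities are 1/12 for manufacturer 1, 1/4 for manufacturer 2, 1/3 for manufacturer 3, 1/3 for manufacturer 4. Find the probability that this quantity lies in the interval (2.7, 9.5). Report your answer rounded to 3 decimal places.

Conditional on each manufacturer, P(2.7 < X < 9.5): 1: 0.125069; 2: 0.429172; 3: 0.348427; 4: 0.883721.
By total probability, P(2.7 < X < 9.5) = 0.0833333·0.125069 + 0.25·0.429172 + 0.333333·0.348427 + 0.333333·0.883721 = 0.528431.

0.528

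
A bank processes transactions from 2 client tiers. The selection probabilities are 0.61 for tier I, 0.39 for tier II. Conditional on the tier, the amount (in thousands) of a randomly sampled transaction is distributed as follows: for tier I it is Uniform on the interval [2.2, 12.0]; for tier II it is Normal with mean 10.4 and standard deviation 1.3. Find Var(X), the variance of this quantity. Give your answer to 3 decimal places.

8.132

Per component, I: μ=7.1, E[X²]=58.4133; II: μ=10.4, E[X²]=109.85.
E[X] = 0.61·7.1 + 0.39·10.4 = 8.387.
E[X²] = 0.61·58.4133 + 0.39·109.85 = 78.4736.
Var(X) = E[X²] − (E[X])² = 78.4736 − 70.3418 = 8.13186.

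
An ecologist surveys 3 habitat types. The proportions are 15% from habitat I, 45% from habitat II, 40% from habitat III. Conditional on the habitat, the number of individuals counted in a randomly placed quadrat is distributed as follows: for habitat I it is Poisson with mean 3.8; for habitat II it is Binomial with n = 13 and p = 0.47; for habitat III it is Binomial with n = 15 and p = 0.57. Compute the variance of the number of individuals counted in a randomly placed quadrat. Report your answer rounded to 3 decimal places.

Per component, I: μ=3.8, E[X²]=18.24; II: μ=6.11, E[X²]=40.5704; III: μ=8.55, E[X²]=76.779.
E[X] = 0.15·3.8 + 0.45·6.11 + 0.4·8.55 = 6.7395.
E[X²] = 0.15·18.24 + 0.45·40.5704 + 0.4·76.779 = 51.7043.
Var(X) = E[X²] − (E[X])² = 51.7043 − 45.4209 = 6.28342.

6.283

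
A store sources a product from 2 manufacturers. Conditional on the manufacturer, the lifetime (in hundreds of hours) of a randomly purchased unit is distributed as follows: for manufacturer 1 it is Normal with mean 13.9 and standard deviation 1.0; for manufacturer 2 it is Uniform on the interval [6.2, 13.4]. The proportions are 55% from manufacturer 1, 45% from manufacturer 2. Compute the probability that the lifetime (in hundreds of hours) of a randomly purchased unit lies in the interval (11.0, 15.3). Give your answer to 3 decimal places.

Conditional on each manufacturer, P(11.0 < X < 15.3): 1: 0.917378; 2: 0.333333.
By total probability, P(11.0 < X < 15.3) = 0.55·0.917378 + 0.45·0.333333 = 0.654558.

0.655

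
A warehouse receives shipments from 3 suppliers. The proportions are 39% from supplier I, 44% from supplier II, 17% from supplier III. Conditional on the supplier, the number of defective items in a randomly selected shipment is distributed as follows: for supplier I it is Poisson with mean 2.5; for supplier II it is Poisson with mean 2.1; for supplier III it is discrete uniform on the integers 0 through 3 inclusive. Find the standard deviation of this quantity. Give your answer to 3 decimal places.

Per component, I: μ=2.5, E[X²]=8.75; II: μ=2.1, E[X²]=6.51; III: μ=1.5, E[X²]=3.5.
E[X] = 0.39·2.5 + 0.44·2.1 + 0.17·1.5 = 2.154.
E[X²] = 0.39·8.75 + 0.44·6.51 + 0.17·3.5 = 6.8719.
Var(X) = E[X²] − (E[X])² = 6.8719 − 4.63972 = 2.23218.
SD(X) = √2.23218 = 1.49405.

1.494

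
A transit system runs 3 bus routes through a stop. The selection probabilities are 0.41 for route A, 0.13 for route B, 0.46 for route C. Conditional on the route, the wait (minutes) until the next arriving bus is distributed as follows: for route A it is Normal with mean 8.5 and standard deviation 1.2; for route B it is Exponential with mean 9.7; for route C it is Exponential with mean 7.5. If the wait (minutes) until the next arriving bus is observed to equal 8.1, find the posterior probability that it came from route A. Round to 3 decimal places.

0.829

Likelihoods f(8.1 | ·): A: 0.314486; B: 0.044727; C: 0.0452794.
Posterior ∝ prior × likelihood. Numerator for A: 0.41·0.314486 = 0.128939.
Normalizing constant: 0.41·0.314486 + 0.13·0.044727 + 0.46·0.0452794 = 0.155582.
P(A | observation) = 0.128939 / 0.155582 = 0.828753.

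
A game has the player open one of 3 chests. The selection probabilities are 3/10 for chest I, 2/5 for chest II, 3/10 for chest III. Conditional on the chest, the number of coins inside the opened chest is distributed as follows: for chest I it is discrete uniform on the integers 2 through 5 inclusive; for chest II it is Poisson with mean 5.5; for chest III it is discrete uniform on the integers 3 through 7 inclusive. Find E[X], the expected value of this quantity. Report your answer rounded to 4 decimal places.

Component means — I: 3.5; II: 5.5; III: 5.
E[X] = 0.3·3.5 + 0.4·5.5 + 0.3·5 = 4.75.

4.7500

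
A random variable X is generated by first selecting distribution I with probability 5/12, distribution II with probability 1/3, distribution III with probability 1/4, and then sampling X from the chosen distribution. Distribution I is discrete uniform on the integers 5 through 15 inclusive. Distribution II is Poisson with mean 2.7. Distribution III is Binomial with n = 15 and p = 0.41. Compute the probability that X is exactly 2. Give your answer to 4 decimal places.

Conditional on each component, P(X = 2): I: 0; II: 0.244964; III: 0.0185282.
By total probability, P(X = 2) = 0.416667·0 + 0.333333·0.244964 + 0.25·0.0185282 = 0.0862867.

0.0863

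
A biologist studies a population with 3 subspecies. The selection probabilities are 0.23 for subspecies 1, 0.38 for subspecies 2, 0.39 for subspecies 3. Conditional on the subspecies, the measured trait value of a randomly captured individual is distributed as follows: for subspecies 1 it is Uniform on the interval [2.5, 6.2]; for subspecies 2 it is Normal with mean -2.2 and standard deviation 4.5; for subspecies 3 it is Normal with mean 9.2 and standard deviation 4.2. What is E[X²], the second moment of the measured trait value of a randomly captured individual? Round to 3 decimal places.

For each component E[X²] = Var + (mean)², giving 1: 20.0633; 2: 25.09; 3: 102.28.
Overall E[X²] = 0.23·20.0633 + 0.38·25.09 + 0.39·102.28 = 54.038.

54.038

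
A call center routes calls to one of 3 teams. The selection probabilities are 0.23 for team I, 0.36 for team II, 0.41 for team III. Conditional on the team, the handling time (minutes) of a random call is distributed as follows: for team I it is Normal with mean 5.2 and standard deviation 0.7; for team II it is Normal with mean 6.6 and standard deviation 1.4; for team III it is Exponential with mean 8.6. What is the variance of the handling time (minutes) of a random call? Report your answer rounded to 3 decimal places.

Per component, I: μ=5.2, E[X²]=27.53; II: μ=6.6, E[X²]=45.52; III: μ=8.6, E[X²]=147.92.
E[X] = 0.23·5.2 + 0.36·6.6 + 0.41·8.6 = 7.098.
E[X²] = 0.23·27.53 + 0.36·45.52 + 0.41·147.92 = 83.3663.
Var(X) = E[X²] − (E[X])² = 83.3663 − 50.3816 = 32.9847.

32.985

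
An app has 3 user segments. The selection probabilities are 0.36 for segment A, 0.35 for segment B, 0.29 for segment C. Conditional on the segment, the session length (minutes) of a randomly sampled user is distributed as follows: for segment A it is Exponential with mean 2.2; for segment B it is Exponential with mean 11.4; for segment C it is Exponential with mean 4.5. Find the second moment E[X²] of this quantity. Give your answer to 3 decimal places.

106.202

For each component E[X²] = Var + (mean)², giving A: 9.68; B: 259.92; C: 40.5.
Overall E[X²] = 0.36·9.68 + 0.35·259.92 + 0.29·40.5 = 106.202.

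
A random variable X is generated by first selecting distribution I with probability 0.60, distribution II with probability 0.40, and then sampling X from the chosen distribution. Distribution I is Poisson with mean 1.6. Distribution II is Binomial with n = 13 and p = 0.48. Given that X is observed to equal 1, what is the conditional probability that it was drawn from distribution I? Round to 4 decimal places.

Likelihoods P(X=1 | ·): I: 0.323034; II: 0.00243907.
Posterior ∝ prior × likelihood. Numerator for I: 0.6·0.323034 = 0.193821.
Normalizing constant: 0.6·0.323034 + 0.4·0.00243907 = 0.194796.
P(I | observation) = 0.193821 / 0.194796 = 0.994992.

0.9950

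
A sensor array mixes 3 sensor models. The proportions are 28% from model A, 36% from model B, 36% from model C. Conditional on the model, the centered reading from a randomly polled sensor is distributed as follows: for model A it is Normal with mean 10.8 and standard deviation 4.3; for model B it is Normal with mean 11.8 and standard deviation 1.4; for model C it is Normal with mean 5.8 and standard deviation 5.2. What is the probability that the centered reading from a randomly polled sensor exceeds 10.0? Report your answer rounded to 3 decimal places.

0.560

Conditional on each model, P(X > 10.0): A: 0.573796; B: 0.900729; C: 0.209634.
By total probability, P(X > 10.0) = 0.28·0.573796 + 0.36·0.900729 + 0.36·0.209634 = 0.560393.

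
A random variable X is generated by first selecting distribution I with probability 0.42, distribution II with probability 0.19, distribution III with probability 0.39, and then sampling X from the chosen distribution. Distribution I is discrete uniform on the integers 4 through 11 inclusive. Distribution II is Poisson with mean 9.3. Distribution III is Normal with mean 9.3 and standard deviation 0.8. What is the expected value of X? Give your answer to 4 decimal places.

8.5440

Component means — I: 7.5; II: 9.3; III: 9.3.
E[X] = 0.42·7.5 + 0.19·9.3 + 0.39·9.3 = 8.544.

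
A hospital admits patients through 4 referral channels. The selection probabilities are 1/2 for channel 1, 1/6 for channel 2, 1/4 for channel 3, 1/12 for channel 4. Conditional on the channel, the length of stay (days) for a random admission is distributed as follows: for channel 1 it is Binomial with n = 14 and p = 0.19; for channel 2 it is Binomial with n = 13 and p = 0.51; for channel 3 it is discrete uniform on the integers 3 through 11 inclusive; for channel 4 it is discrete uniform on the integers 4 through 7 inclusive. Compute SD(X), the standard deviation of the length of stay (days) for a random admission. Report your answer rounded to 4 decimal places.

2.7320

Per component, 1: μ=2.66, E[X²]=9.2302; 2: μ=6.63, E[X²]=47.2056; 3: μ=7, E[X²]=55.6667; 4: μ=5.5, E[X²]=31.5.
E[X] = 0.5·2.66 + 0.166667·6.63 + 0.25·7 + 0.0833333·5.5 = 4.64333.
E[X²] = 0.5·9.2302 + 0.166667·47.2056 + 0.25·55.6667 + 0.0833333·31.5 = 29.0244.
Var(X) = E[X²] − (E[X])² = 29.0244 − 21.5605 = 7.46382.
SD(X) = √7.46382 = 2.732.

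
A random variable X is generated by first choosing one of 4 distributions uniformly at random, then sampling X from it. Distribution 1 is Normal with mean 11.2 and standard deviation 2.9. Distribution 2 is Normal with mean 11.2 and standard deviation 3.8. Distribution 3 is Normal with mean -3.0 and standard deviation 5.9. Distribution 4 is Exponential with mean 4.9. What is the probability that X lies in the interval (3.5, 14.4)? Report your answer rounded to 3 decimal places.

0.553

Conditional on each component, P(3.5 < X < 14.4): 1: 0.86112; 2: 0.778769; 3: 0.133704; 4: 0.436611.
By total probability, P(3.5 < X < 14.4) = 0.25·0.86112 + 0.25·0.778769 + 0.25·0.133704 + 0.25·0.436611 = 0.552551.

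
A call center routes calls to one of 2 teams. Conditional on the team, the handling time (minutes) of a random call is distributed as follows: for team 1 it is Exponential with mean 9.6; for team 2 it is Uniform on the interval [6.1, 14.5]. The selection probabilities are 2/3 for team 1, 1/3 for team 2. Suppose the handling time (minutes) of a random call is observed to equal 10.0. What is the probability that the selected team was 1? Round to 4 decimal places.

Likelihoods f(10.0 | ·): 1: 0.0367569; 2: 0.119048.
Posterior ∝ prior × likelihood. Numerator for 1: 0.666667·0.0367569 = 0.0245046.
Normalizing constant: 0.666667·0.0367569 + 0.333333·0.119048 = 0.0641871.
P(1 | observation) = 0.0245046 / 0.0641871 = 0.381768.

0.3818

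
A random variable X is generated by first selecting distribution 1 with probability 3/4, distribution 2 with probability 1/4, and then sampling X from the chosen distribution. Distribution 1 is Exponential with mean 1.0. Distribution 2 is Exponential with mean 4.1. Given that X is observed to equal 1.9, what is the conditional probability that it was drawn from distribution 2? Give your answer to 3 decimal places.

0.255

Likelihoods f(1.9 | ·): 1: 0.149569; 2: 0.153447.
Posterior ∝ prior × likelihood. Numerator for 2: 0.25·0.153447 = 0.0383617.
Normalizing constant: 0.75·0.149569 + 0.25·0.153447 = 0.150538.
P(2 | observation) = 0.0383617 / 0.150538 = 0.25483.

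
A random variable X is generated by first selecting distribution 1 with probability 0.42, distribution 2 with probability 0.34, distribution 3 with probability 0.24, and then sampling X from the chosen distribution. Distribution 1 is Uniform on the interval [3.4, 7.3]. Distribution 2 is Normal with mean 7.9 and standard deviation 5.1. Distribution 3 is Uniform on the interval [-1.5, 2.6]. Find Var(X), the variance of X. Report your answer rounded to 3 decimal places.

Per component, 1: μ=5.35, E[X²]=29.89; 2: μ=7.9, E[X²]=88.42; 3: μ=0.55, E[X²]=1.70333.
E[X] = 0.42·5.35 + 0.34·7.9 + 0.24·0.55 = 5.065.
E[X²] = 0.42·29.89 + 0.34·88.42 + 0.24·1.70333 = 43.0254.
Var(X) = E[X²] − (E[X])² = 43.0254 − 25.6542 = 17.3712.

17.371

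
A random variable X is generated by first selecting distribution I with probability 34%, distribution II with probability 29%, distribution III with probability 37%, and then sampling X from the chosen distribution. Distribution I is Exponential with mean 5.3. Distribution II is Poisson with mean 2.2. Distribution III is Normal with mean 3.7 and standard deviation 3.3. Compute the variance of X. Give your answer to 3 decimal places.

Per component, I: μ=5.3, E[X²]=56.18; II: μ=2.2, E[X²]=7.04; III: μ=3.7, E[X²]=24.58.
E[X] = 0.34·5.3 + 0.29·2.2 + 0.37·3.7 = 3.809.
E[X²] = 0.34·56.18 + 0.29·7.04 + 0.37·24.58 = 30.2374.
Var(X) = E[X²] − (E[X])² = 30.2374 − 14.5085 = 15.7289.

15.729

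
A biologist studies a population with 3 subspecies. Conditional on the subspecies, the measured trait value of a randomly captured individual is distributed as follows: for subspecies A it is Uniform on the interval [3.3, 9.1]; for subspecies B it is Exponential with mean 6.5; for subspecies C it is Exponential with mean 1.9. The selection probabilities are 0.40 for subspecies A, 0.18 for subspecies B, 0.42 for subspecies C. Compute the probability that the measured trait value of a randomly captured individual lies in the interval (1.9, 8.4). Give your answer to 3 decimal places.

Conditional on each subspecies, P(1.9 < X < 8.4): A: 0.87931; B: 0.471903; C: 0.355858.
By total probability, P(1.9 < X < 8.4) = 0.4·0.87931 + 0.18·0.471903 + 0.42·0.355858 = 0.586127.

0.586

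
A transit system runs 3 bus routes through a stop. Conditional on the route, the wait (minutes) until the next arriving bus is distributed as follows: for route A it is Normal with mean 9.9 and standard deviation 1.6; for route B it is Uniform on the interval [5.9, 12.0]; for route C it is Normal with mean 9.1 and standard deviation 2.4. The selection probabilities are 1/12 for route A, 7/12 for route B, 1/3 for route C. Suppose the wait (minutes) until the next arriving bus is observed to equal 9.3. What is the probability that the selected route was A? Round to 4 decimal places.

0.1138

Likelihoods f(9.3 | ·): A: 0.232409; B: 0.163934; C: 0.16565.
Posterior ∝ prior × likelihood. Numerator for A: 0.0833333·0.232409 = 0.0193675.
Normalizing constant: 0.0833333·0.232409 + 0.583333·0.163934 + 0.333333·0.16565 = 0.170212.
P(A | observation) = 0.0193675 / 0.170212 = 0.113784.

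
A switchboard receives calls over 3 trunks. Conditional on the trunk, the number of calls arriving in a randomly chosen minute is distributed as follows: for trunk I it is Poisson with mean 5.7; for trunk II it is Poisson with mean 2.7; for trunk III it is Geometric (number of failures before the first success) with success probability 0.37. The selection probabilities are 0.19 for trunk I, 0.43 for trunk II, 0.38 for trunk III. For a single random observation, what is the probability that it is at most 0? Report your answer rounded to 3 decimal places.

Conditional on each trunk, P(X ≤ 0): I: 0.00334597; II: 0.0672055; III: 0.37.
By total probability, P(X ≤ 0) = 0.19·0.00334597 + 0.43·0.0672055 + 0.38·0.37 = 0.170134.

0.170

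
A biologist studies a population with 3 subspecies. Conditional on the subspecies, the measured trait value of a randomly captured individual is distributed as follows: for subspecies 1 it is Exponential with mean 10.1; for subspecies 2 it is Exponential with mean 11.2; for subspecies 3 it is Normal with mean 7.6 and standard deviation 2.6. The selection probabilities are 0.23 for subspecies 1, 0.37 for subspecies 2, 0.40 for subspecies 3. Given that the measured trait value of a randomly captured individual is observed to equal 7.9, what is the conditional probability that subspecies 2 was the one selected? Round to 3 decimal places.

Likelihoods f(7.9 | ·): 1: 0.045288; 2: 0.0441011; 3: 0.152421.
Posterior ∝ prior × likelihood. Numerator for 2: 0.37·0.0441011 = 0.0163174.
Normalizing constant: 0.23·0.045288 + 0.37·0.0441011 + 0.4·0.152421 = 0.0877022.
P(2 | observation) = 0.0163174 / 0.0877022 = 0.186055.

0.186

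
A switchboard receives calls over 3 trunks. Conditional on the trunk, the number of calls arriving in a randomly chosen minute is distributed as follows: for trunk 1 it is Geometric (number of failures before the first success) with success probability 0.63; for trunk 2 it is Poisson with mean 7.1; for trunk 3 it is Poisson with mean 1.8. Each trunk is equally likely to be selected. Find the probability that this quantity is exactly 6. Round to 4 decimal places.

Conditional on each trunk, P(X = 6): 1: 0.00161641; 2: 0.1468; 3: 0.00780859.
By total probability, P(X = 6) = 0.333333·0.00161641 + 0.333333·0.1468 + 0.333333·0.00780859 = 0.0520751.

0.0521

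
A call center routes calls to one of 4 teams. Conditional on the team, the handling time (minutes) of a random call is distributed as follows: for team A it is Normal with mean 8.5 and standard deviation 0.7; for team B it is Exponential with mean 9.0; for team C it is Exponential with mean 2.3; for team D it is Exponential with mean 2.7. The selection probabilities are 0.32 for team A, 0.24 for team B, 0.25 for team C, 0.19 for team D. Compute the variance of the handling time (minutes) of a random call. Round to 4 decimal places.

Per component, A: μ=8.5, E[X²]=72.74; B: μ=9, E[X²]=162; C: μ=2.3, E[X²]=10.58; D: μ=2.7, E[X²]=14.58.
E[X] = 0.32·8.5 + 0.24·9 + 0.25·2.3 + 0.19·2.7 = 5.968.
E[X²] = 0.32·72.74 + 0.24·162 + 0.25·10.58 + 0.19·14.58 = 67.572.
Var(X) = E[X²] − (E[X])² = 67.572 − 35.617 = 31.955.

31.9550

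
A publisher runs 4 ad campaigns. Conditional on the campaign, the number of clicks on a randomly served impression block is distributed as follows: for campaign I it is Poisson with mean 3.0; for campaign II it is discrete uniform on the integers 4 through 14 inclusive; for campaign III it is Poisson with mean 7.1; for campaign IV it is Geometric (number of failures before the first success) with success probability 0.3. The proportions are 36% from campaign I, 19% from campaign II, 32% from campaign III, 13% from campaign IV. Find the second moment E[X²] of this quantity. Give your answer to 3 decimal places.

For each component E[X²] = Var + (mean)², giving I: 12; II: 91; III: 57.51; IV: 13.2222.
Overall E[X²] = 0.36·12 + 0.19·91 + 0.32·57.51 + 0.13·13.2222 = 41.7321.

41.732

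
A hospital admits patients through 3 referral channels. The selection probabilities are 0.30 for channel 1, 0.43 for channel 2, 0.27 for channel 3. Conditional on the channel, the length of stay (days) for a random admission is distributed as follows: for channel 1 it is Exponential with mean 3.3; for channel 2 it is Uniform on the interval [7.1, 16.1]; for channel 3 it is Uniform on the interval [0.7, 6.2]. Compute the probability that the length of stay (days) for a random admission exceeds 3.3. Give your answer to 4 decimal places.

0.6827

Conditional on each channel, P(X > 3.3): 1: 0.367879; 2: 1; 3: 0.527273.
By total probability, P(X > 3.3) = 0.3·0.367879 + 0.43·1 + 0.27·0.527273 = 0.682727.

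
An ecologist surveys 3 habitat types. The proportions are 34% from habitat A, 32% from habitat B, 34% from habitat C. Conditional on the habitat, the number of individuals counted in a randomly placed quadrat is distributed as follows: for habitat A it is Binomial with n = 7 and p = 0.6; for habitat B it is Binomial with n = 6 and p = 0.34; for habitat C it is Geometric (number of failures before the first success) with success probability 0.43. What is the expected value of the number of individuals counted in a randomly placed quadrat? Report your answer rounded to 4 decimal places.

2.5315

Component means — A: 4.2; B: 2.04; C: 1.32558.
E[X] = 0.34·4.2 + 0.32·2.04 + 0.34·1.32558 = 2.5315.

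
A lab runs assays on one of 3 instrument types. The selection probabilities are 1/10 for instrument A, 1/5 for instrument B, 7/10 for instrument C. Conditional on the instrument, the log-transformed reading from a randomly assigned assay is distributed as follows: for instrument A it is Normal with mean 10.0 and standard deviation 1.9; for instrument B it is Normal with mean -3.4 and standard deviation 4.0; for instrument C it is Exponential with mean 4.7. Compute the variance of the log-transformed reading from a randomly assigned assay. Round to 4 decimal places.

Per component, A: μ=10, E[X²]=103.61; B: μ=-3.4, E[X²]=27.56; C: μ=4.7, E[X²]=44.18.
E[X] = 0.1·10 + 0.2·-3.4 + 0.7·4.7 = 3.61.
E[X²] = 0.1·103.61 + 0.2·27.56 + 0.7·44.18 = 46.799.
Var(X) = E[X²] − (E[X])² = 46.799 − 13.0321 = 33.7669.

33.7669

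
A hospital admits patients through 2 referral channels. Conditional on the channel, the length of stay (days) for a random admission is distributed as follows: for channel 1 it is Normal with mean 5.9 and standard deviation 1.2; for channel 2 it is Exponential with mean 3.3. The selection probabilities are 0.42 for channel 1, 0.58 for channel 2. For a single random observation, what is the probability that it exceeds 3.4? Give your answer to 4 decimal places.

Conditional on each channel, P(X > 3.4): 1: 0.98139; 2: 0.356899.
By total probability, P(X > 3.4) = 0.42·0.98139 + 0.58·0.356899 = 0.619185.

0.6192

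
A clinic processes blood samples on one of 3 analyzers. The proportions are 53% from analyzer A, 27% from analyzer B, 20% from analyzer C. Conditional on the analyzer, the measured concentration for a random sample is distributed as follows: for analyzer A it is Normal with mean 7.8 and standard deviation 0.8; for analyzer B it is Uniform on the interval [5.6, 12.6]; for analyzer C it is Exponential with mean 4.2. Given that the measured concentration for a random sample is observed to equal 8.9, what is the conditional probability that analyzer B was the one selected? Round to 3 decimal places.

Likelihoods f(8.9 | ·): A: 0.193765; B: 0.142857; C: 0.0286062.
Posterior ∝ prior × likelihood. Numerator for B: 0.27·0.142857 = 0.0385714.
Normalizing constant: 0.53·0.193765 + 0.27·0.142857 + 0.2·0.0286062 = 0.146988.
P(B | observation) = 0.0385714 / 0.146988 = 0.262412.

0.262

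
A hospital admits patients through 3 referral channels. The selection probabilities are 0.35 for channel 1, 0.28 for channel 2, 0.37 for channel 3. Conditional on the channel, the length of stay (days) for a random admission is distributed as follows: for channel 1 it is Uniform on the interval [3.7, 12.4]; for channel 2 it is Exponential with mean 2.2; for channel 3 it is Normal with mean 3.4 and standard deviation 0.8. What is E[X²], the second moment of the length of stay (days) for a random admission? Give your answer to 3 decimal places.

32.113

For each component E[X²] = Var + (mean)², giving 1: 71.11; 2: 9.68; 3: 12.2.
Overall E[X²] = 0.35·71.11 + 0.28·9.68 + 0.37·12.2 = 32.1129.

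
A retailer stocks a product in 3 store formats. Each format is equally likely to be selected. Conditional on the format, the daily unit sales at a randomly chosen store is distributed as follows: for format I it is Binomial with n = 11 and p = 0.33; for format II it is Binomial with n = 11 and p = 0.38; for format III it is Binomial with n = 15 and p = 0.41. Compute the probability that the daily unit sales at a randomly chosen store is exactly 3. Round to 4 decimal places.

Conditional on each format, P(X = 3): I: 0.240782; II: 0.197683; III: 0.0557939.
By total probability, P(X = 3) = 0.333333·0.240782 + 0.333333·0.197683 + 0.333333·0.0557939 = 0.164753.

0.1648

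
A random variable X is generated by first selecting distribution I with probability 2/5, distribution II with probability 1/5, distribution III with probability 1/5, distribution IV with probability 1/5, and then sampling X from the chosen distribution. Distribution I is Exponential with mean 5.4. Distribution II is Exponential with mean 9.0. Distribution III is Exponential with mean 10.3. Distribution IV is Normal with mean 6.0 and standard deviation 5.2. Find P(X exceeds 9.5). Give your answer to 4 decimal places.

Conditional on each component, P(X > 9.5): I: 0.172172; II: 0.347999; III: 0.397592; IV: 0.250449.
By total probability, P(X > 9.5) = 0.4·0.172172 + 0.2·0.347999 + 0.2·0.397592 + 0.2·0.250449 = 0.268077.

0.2681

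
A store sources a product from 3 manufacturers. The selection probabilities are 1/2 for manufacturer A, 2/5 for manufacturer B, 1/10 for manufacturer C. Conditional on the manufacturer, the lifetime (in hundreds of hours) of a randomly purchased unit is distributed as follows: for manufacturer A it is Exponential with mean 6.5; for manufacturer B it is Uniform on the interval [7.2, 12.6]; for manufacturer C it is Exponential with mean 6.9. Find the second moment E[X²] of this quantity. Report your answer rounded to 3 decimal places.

For each component E[X²] = Var + (mean)², giving A: 84.5; B: 100.44; C: 95.22.
Overall E[X²] = 0.5·84.5 + 0.4·100.44 + 0.1·95.22 = 91.948.

91.948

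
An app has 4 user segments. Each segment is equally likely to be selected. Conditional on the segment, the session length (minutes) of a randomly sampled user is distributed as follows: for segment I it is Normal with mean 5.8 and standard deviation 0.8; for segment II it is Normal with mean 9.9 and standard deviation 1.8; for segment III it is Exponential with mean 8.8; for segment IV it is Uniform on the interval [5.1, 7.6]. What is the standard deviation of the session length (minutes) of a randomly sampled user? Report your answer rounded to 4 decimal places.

4.8302

Per component, I: μ=5.8, E[X²]=34.28; II: μ=9.9, E[X²]=101.25; III: μ=8.8, E[X²]=154.88; IV: μ=6.35, E[X²]=40.8433.
E[X] = 0.25·5.8 + 0.25·9.9 + 0.25·8.8 + 0.25·6.35 = 7.7125.
E[X²] = 0.25·34.28 + 0.25·101.25 + 0.25·154.88 + 0.25·40.8433 = 82.8133.
Var(X) = E[X²] − (E[X])² = 82.8133 − 59.4827 = 23.3307.
SD(X) = √23.3307 = 4.83018.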